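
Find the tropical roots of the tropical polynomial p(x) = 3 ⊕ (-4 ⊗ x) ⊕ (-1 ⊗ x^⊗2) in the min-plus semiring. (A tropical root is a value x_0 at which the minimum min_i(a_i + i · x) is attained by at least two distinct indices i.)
Roots: {-3, 7}

Each tropical root is a break point of the lower envelope of the lines y = a_i + i · x (there are 3 lines, with slopes 0, 1, ..., 2). Only the lines that attain the minimum somewhere contribute to roots; other lines are dominated. Here the surviving (envelope) indices are i = 2, i = 1, i = 0.
Intersections between consecutive envelope lines give the roots: for adjacent envelope indices i < j the intersection is x = (a_i − a_j) / (j − i). Reading off the sorted break points: {-3, 7}.
Verification: at each break x_0, at least two indices attain the minimum of min_i(a_i + i · x_0).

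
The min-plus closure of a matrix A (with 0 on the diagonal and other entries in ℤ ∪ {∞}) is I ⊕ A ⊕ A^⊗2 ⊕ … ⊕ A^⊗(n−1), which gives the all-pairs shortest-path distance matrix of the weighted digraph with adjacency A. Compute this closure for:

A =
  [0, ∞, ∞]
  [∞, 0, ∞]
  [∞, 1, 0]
Closure =
  [0, ∞, ∞]
  [∞, 0, ∞]
  [∞, 1, 0]

This is the Floyd-Warshall all-pairs shortest-path computation. For each intermediate vertex k = 0, 1, …, 2, update dist[i][j] ← min(dist[i][j], dist[i][k] + dist[k][j]). The final matrix gives, for each (i, j), the minimum total weight of any directed path from i to j (possibly empty when i = j).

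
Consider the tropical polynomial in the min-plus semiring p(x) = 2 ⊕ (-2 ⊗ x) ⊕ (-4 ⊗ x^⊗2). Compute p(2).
p(2) = 0

A tropical monomial a ⊗ x^⊗i evaluates to a + i · x. Evaluating each term at x = 2:
  Term 0 contributes 2 + 0 · 2 = 2
  Term 1 contributes -2 + 1 · 2 = 0
  Term 2 contributes -4 + 2 · 2 = 0
p(2) = ⊕ of these = min[2, 0, 0] = 0.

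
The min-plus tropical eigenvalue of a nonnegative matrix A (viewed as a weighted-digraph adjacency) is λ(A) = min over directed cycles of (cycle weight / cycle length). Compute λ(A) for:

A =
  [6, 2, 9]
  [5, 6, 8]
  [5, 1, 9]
λ(A) = 7/2

Enumerate directed cycles and compute their means (weight / length). Sample:
  cycle 0 → 0: weight = 6, length = 1, mean = 6/1 ≈ 6.000
  cycle 1 → 1: weight = 6, length = 1, mean = 6/1 ≈ 6.000
  cycle 2 → 2: weight = 9, length = 1, mean = 9/1 ≈ 9.000
  cycle 0 → 1 → 0: weight = 7, length = 2, mean = 7/2 ≈ 3.500
  cycle 0 → 2 → 0: weight = 14, length = 2, mean = 14/2 ≈ 7.000
  cycle 1 → 0 → 1: weight = 7, length = 2, mean = 7/2 ≈ 3.500
Minimum mean = 3.500, attained e.g. along the cycle 0 → 1 → 0 with weight 7 and length 2. So λ(A) = 7/2 = 7/2.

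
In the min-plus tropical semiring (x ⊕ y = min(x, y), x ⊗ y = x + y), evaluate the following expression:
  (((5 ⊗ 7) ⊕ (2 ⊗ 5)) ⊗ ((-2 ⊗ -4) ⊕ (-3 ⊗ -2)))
(((5 ⊗ 7) ⊕ (2 ⊗ 5)) ⊗ ((-2 ⊗ -4) ⊕ (-3 ⊗ -2))) = 1

Expand innermost to outermost. Recall ⊕ takes the minimum of its arguments and ⊗ takes their sum. Working out the expression (((5 ⊗ 7) ⊕ (2 ⊗ 5)) ⊗ ((-2 ⊗ -4) ⊕ (-3 ⊗ -2))) gives 1.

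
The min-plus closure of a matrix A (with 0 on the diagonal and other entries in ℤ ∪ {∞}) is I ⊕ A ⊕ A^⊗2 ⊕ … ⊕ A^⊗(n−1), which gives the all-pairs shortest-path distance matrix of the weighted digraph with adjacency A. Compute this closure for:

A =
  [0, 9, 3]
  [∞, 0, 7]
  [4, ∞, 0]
Closure =
  [0, 9, 3]
  [11, 0, 7]
  [4, 13, 0]

This is the Floyd-Warshall all-pairs shortest-path computation. For each intermediate vertex k = 0, 1, …, 2, update dist[i][j] ← min(dist[i][j], dist[i][k] + dist[k][j]). The final matrix gives, for each (i, j), the minimum total weight of any directed path from i to j (possibly empty when i = j).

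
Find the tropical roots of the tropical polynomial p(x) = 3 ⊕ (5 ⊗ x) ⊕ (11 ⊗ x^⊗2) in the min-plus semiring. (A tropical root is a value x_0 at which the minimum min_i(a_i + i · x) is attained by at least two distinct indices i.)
Roots: {-6, -2}

Each tropical root is a break point of the lower envelope of the lines y = a_i + i · x (there are 3 lines, with slopes 0, 1, ..., 2). Only the lines that attain the minimum somewhere contribute to roots; other lines are dominated. Here the surviving (envelope) indices are i = 2, i = 1, i = 0.
Intersections between consecutive envelope lines give the roots: for adjacent envelope indices i < j the intersection is x = (a_i − a_j) / (j − i). Reading off the sorted break points: {-6, -2}.
Verification: at each break x_0, at least two indices attain the minimum of min_i(a_i + i · x_0).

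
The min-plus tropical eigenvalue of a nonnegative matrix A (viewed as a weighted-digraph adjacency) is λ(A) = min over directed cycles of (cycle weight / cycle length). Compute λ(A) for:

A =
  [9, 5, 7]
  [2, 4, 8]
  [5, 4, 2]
λ(A) = 2

Enumerate directed cycles and compute their means (weight / length). Sample:
  cycle 0 → 0: weight = 9, length = 1, mean = 9/1 ≈ 9.000
  cycle 1 → 1: weight = 4, length = 1, mean = 4/1 ≈ 4.000
  cycle 2 → 2: weight = 2, length = 1, mean = 2/1 ≈ 2.000
  cycle 0 → 1 → 0: weight = 7, length = 2, mean = 7/2 ≈ 3.500
  cycle 0 → 2 → 0: weight = 12, length = 2, mean = 12/2 ≈ 6.000
  cycle 1 → 0 → 1: weight = 7, length = 2, mean = 7/2 ≈ 3.500
Minimum mean = 2.000, attained e.g. along the cycle 2 → 2 with weight 2 and length 1. So λ(A) = 2/1 = 2.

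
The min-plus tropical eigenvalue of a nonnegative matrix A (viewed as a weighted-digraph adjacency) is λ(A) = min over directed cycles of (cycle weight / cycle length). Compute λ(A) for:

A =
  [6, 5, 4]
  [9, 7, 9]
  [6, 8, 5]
λ(A) = 5

Enumerate directed cycles and compute their means (weight / length). Sample:
  cycle 0 → 0: weight = 6, length = 1, mean = 6/1 ≈ 6.000
  cycle 1 → 1: weight = 7, length = 1, mean = 7/1 ≈ 7.000
  cycle 2 → 2: weight = 5, length = 1, mean = 5/1 ≈ 5.000
  cycle 0 → 1 → 0: weight = 14, length = 2, mean = 14/2 ≈ 7.000
  cycle 0 → 2 → 0: weight = 10, length = 2, mean = 10/2 ≈ 5.000
  cycle 1 → 0 → 1: weight = 14, length = 2, mean = 14/2 ≈ 7.000
Minimum mean = 5.000, attained e.g. along the cycle 2 → 2 with weight 5 and length 1. So λ(A) = 5/1 = 5.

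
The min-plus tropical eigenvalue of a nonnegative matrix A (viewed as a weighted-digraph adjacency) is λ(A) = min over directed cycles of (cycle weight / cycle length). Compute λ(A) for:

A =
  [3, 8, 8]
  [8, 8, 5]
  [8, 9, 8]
λ(A) = 3

Enumerate directed cycles and compute their means (weight / length). Sample:
  cycle 0 → 0: weight = 3, length = 1, mean = 3/1 ≈ 3.000
  cycle 1 → 1: weight = 8, length = 1, mean = 8/1 ≈ 8.000
  cycle 2 → 2: weight = 8, length = 1, mean = 8/1 ≈ 8.000
  cycle 0 → 1 → 0: weight = 16, length = 2, mean = 16/2 ≈ 8.000
  cycle 0 → 2 → 0: weight = 16, length = 2, mean = 16/2 ≈ 8.000
  cycle 1 → 0 → 1: weight = 16, length = 2, mean = 16/2 ≈ 8.000
Minimum mean = 3.000, attained e.g. along the cycle 0 → 0 with weight 3 and length 1. So λ(A) = 3/1 = 3.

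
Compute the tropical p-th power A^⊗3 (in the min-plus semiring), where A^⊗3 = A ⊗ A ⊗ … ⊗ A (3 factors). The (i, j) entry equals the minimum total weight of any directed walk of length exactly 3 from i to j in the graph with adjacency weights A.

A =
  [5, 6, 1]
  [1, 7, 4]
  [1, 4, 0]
A^⊗3 =
  [2, 5, 1]
  [3, 6, 2]
  [1, 4, 0]

Each entry (A^⊗3)_ij equals the minimum over all length-3 walks i = v_0 → v_1 → … → v_3 = j of Σ_t A[v_t][v_{t+1}]. For example, for (i, j) = (0, 2) we minimise over 9 possible intermediate vertex sequences; the minimum is 1, attained along the walk 0 → 2 → 2 → 2.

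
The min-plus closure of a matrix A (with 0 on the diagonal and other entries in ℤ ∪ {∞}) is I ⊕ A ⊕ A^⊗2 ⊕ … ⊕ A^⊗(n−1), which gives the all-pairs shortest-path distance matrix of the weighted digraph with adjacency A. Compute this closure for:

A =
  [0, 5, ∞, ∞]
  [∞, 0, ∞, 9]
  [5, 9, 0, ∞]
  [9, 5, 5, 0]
Closure =
  [0, 5, 19, 14]
  [18, 0, 14, 9]
  [5, 9, 0, 18]
  [9, 5, 5, 0]

This is the Floyd-Warshall all-pairs shortest-path computation. For each intermediate vertex k = 0, 1, …, 3, update dist[i][j] ← min(dist[i][j], dist[i][k] + dist[k][j]). The final matrix gives, for each (i, j), the minimum total weight of any directed path from i to j (possibly empty when i = j).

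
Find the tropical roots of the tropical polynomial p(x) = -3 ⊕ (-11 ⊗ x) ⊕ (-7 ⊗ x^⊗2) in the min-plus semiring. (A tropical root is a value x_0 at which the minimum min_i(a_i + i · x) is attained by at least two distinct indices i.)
Roots: {-4, 8}

Each tropical root is a break point of the lower envelope of the lines y = a_i + i · x (there are 3 lines, with slopes 0, 1, ..., 2). Only the lines that attain the minimum somewhere contribute to roots; other lines are dominated. Here the surviving (envelope) indices are i = 2, i = 1, i = 0.
Intersections between consecutive envelope lines give the roots: for adjacent envelope indices i < j the intersection is x = (a_i − a_j) / (j − i). Reading off the sorted break points: {-4, 8}.
Verification: at each break x_0, at least two indices attain the minimum of min_i(a_i + i · x_0).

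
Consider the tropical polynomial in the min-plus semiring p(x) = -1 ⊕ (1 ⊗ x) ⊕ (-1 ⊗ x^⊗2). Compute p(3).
p(3) = -1

A tropical monomial a ⊗ x^⊗i evaluates to a + i · x. Evaluating each term at x = 3:
  Term 0 contributes -1 + 0 · 3 = -1
  Term 1 contributes 1 + 1 · 3 = 4
  Term 2 contributes -1 + 2 · 3 = 5
p(3) = ⊕ of these = min[-1, 4, 5] = -1.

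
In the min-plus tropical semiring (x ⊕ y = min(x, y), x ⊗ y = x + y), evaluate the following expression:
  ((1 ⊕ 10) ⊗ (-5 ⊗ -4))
((1 ⊕ 10) ⊗ (-5 ⊗ -4)) = -8

Expand innermost to outermost. Recall ⊕ takes the minimum of its arguments and ⊗ takes their sum. Working out the expression ((1 ⊕ 10) ⊗ (-5 ⊗ -4)) gives -8.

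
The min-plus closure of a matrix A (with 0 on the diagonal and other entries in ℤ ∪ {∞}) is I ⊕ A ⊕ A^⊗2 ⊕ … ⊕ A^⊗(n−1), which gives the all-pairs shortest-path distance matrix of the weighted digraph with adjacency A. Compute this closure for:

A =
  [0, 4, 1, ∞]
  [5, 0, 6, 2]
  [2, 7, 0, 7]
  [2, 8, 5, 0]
Closure =
  [0, 4, 1, 6]
  [4, 0, 5, 2]
  [2, 6, 0, 7]
  [2, 6, 3, 0]

This is the Floyd-Warshall all-pairs shortest-path computation. For each intermediate vertex k = 0, 1, …, 3, update dist[i][j] ← min(dist[i][j], dist[i][k] + dist[k][j]). The final matrix gives, for each (i, j), the minimum total weight of any directed path from i to j (possibly empty when i = j).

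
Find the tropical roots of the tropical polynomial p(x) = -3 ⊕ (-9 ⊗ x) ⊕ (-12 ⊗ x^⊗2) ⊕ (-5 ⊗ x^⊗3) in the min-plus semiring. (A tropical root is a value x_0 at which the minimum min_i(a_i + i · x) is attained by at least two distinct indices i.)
Roots: {-7, 3, 6}

Each tropical root is a break point of the lower envelope of the lines y = a_i + i · x (there are 4 lines, with slopes 0, 1, ..., 3). Only the lines that attain the minimum somewhere contribute to roots; other lines are dominated. Here the surviving (envelope) indices are i = 3, i = 2, i = 1, i = 0.
Intersections between consecutive envelope lines give the roots: for adjacent envelope indices i < j the intersection is x = (a_i − a_j) / (j − i). Reading off the sorted break points: {-7, 3, 6}.
Verification: at each break x_0, at least two indices attain the minimum of min_i(a_i + i · x_0).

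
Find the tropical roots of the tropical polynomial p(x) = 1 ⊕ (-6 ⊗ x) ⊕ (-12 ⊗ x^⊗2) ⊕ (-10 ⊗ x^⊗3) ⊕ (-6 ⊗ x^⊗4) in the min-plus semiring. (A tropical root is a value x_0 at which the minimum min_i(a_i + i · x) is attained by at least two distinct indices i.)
Roots: {-4, -2, 6, 7}

Each tropical root is a break point of the lower envelope of the lines y = a_i + i · x (there are 5 lines, with slopes 0, 1, ..., 4). Only the lines that attain the minimum somewhere contribute to roots; other lines are dominated. Here the surviving (envelope) indices are i = 4, i = 3, i = 2, i = 1, i = 0.
Intersections between consecutive envelope lines give the roots: for adjacent envelope indices i < j the intersection is x = (a_i − a_j) / (j − i). Reading off the sorted break points: {-4, -2, 6, 7}.
Verification: at each break x_0, at least two indices attain the minimum of min_i(a_i + i · x_0).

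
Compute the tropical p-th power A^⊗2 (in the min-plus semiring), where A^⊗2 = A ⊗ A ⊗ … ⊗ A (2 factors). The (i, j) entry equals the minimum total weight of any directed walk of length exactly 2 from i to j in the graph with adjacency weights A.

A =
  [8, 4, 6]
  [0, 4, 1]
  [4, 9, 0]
A^⊗2 =
  [4, 8, 5]
  [4, 4, 1]
  [4, 8, 0]

Each entry (A^⊗2)_ij equals the minimum over all length-2 walks i = v_0 → v_1 → … → v_2 = j of Σ_t A[v_t][v_{t+1}]. For example, for (i, j) = (0, 2) we minimise over 3 possible intermediate vertex sequences; the minimum is 5, attained along the walk 0 → 1 → 2.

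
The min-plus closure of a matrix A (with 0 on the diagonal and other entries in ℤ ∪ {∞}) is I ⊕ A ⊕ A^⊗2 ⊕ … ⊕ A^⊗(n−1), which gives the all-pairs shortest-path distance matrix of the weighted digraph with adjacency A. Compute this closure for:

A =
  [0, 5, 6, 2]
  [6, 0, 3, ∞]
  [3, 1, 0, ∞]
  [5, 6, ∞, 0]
Closure =
  [0, 5, 6, 2]
  [6, 0, 3, 8]
  [3, 1, 0, 5]
  [5, 6, 9, 0]

This is the Floyd-Warshall all-pairs shortest-path computation. For each intermediate vertex k = 0, 1, …, 3, update dist[i][j] ← min(dist[i][j], dist[i][k] + dist[k][j]). The final matrix gives, for each (i, j), the minimum total weight of any directed path from i to j (possibly empty when i = j).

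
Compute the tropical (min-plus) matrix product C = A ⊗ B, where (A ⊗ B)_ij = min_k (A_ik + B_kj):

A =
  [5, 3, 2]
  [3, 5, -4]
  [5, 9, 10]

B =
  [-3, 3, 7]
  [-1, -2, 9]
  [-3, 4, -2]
A ⊗ B =
  [-1, 1, 0]
  [-7, 0, -6]
  [2, 7, 8]

Apply the min-plus product entry-by-entry:
  C[0][0] = min over k of (A[0][0] + B[0][0] = 5 + -3 = 2, A[0][1] + B[1][0] = 3 + -1 = 2, A[0][2] + B[2][0] = 2 + -3 = -1) = -1 (attained at k = 2)
  C[0][1] = min over k of (A[0][0] + B[0][1] = 5 + 3 = 8, A[0][1] + B[1][1] = 3 + -2 = 1, A[0][2] + B[2][1] = 2 + 4 = 6) = 1 (attained at k = 1)
  C[0][2] = min over k of (A[0][0] + B[0][2] = 5 + 7 = 12, A[0][1] + B[1][2] = 3 + 9 = 12, A[0][2] + B[2][2] = 2 + -2 = 0) = 0 (attained at k = 2)
  C[1][0] = min over k of (A[1][0] + B[0][0] = 3 + -3 = 0, A[1][1] + B[1][0] = 5 + -1 = 4, A[1][2] + B[2][0] = -4 + -3 = -7) = -7 (attained at k = 2)
  C[1][1] = min over k of (A[1][0] + B[0][1] = 3 + 3 = 6, A[1][1] + B[1][1] = 5 + -2 = 3, A[1][2] + B[2][1] = -4 + 4 = 0) = 0 (attained at k = 2)
  C[1][2] = min over k of (A[1][0] + B[0][2] = 3 + 7 = 10, A[1][1] + B[1][2] = 5 + 9 = 14, A[1][2] + B[2][2] = -4 + -2 = -6) = -6 (attained at k = 2)
  C[2][0] = min over k of (A[2][0] + B[0][0] = 5 + -3 = 2, A[2][1] + B[1][0] = 9 + -1 = 8, A[2][2] + B[2][0] = 10 + -3 = 7) = 2 (attained at k = 0)
  C[2][1] = min over k of (A[2][0] + B[0][1] = 5 + 3 = 8, A[2][1] + B[1][1] = 9 + -2 = 7, A[2][2] + B[2][1] = 10 + 4 = 14) = 7 (attained at k = 1)
  C[2][2] = min over k of (A[2][0] + B[0][2] = 5 + 7 = 12, A[2][1] + B[1][2] = 9 + 9 = 18, A[2][2] + B[2][2] = 10 + -2 = 8) = 8 (attained at k = 2)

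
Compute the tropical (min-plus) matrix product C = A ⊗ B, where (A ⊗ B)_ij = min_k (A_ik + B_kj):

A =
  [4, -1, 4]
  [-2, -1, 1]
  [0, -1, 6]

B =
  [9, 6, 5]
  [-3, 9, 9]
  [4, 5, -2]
A ⊗ B =
  [-4, 8, 2]
  [-4, 4, -1]
  [-4, 6, 4]

Apply the min-plus product entry-by-entry:
  C[0][0] = min over k of (A[0][0] + B[0][0] = 4 + 9 = 13, A[0][1] + B[1][0] = -1 + -3 = -4, A[0][2] + B[2][0] = 4 + 4 = 8) = -4 (attained at k = 1)
  C[0][1] = min over k of (A[0][0] + B[0][1] = 4 + 6 = 10, A[0][1] + B[1][1] = -1 + 9 = 8, A[0][2] + B[2][1] = 4 + 5 = 9) = 8 (attained at k = 1)
  C[0][2] = min over k of (A[0][0] + B[0][2] = 4 + 5 = 9, A[0][1] + B[1][2] = -1 + 9 = 8, A[0][2] + B[2][2] = 4 + -2 = 2) = 2 (attained at k = 2)
  C[1][0] = min over k of (A[1][0] + B[0][0] = -2 + 9 = 7, A[1][1] + B[1][0] = -1 + -3 = -4, A[1][2] + B[2][0] = 1 + 4 = 5) = -4 (attained at k = 1)
  C[1][1] = min over k of (A[1][0] + B[0][1] = -2 + 6 = 4, A[1][1] + B[1][1] = -1 + 9 = 8, A[1][2] + B[2][1] = 1 + 5 = 6) = 4 (attained at k = 0)
  C[1][2] = min over k of (A[1][0] + B[0][2] = -2 + 5 = 3, A[1][1] + B[1][2] = -1 + 9 = 8, A[1][2] + B[2][2] = 1 + -2 = -1) = -1 (attained at k = 2)
  C[2][0] = min over k of (A[2][0] + B[0][0] = 0 + 9 = 9, A[2][1] + B[1][0] = -1 + -3 = -4, A[2][2] + B[2][0] = 6 + 4 = 10) = -4 (attained at k = 1)
  C[2][1] = min over k of (A[2][0] + B[0][1] = 0 + 6 = 6, A[2][1] + B[1][1] = -1 + 9 = 8, A[2][2] + B[2][1] = 6 + 5 = 11) = 6 (attained at k = 0)
  C[2][2] = min over k of (A[2][0] + B[0][2] = 0 + 5 = 5, A[2][1] + B[1][2] = -1 + 9 = 8, A[2][2] + B[2][2] = 6 + -2 = 4) = 4 (attained at k = 2)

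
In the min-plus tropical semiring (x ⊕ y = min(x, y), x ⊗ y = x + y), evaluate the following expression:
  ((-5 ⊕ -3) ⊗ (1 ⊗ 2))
((-5 ⊕ -3) ⊗ (1 ⊗ 2)) = -2

Expand innermost to outermost. Recall ⊕ takes the minimum of its arguments and ⊗ takes their sum. Working out the expression ((-5 ⊕ -3) ⊗ (1 ⊗ 2)) gives -2.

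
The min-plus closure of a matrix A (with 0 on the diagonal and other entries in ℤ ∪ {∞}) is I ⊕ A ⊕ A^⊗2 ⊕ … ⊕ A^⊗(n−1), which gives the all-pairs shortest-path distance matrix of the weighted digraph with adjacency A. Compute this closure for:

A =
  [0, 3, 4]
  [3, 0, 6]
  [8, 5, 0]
Closure =
  [0, 3, 4]
  [3, 0, 6]
  [8, 5, 0]

This is the Floyd-Warshall all-pairs shortest-path computation. For each intermediate vertex k = 0, 1, …, 2, update dist[i][j] ← min(dist[i][j], dist[i][k] + dist[k][j]). The final matrix gives, for each (i, j), the minimum total weight of any directed path from i to j (possibly empty when i = j).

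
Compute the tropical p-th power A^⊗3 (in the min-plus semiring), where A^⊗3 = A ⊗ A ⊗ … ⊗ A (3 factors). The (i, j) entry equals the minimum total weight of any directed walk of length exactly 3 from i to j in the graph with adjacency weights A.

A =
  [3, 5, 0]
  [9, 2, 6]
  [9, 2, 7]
A^⊗3 =
  [9, 4, 6]
  [13, 6, 10]
  [13, 6, 10]

Each entry (A^⊗3)_ij equals the minimum over all length-3 walks i = v_0 → v_1 → … → v_3 = j of Σ_t A[v_t][v_{t+1}]. For example, for (i, j) = (0, 2) we minimise over 9 possible intermediate vertex sequences; the minimum is 6, attained along the walk 0 → 0 → 0 → 2.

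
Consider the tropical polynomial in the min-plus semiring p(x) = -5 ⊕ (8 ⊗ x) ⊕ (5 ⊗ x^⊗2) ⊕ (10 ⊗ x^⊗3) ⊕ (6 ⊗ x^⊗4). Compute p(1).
p(1) = -5

A tropical monomial a ⊗ x^⊗i evaluates to a + i · x. Evaluating each term at x = 1:
  Term 0 contributes -5 + 0 · 1 = -5
  Term 1 contributes 8 + 1 · 1 = 9
  Term 2 contributes 5 + 2 · 1 = 7
  Term 3 contributes 10 + 3 · 1 = 13
  Term 4 contributes 6 + 4 · 1 = 10
p(1) = ⊕ of these = min[-5, 9, 7, 13, 10] = -5.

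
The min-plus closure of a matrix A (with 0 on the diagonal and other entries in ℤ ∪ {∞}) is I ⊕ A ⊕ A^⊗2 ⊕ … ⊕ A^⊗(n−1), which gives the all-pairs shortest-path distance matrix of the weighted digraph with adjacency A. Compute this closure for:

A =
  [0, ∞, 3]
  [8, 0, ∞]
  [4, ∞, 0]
Closure =
  [0, ∞, 3]
  [8, 0, 11]
  [4, ∞, 0]

This is the Floyd-Warshall all-pairs shortest-path computation. For each intermediate vertex k = 0, 1, …, 2, update dist[i][j] ← min(dist[i][j], dist[i][k] + dist[k][j]). The final matrix gives, for each (i, j), the minimum total weight of any directed path from i to j (possibly empty when i = j).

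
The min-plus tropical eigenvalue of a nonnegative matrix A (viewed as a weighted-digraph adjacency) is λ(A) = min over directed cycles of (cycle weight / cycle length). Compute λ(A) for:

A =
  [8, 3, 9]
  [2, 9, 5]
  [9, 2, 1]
λ(A) = 1

Enumerate directed cycles and compute their means (weight / length). Sample:
  cycle 0 → 0: weight = 8, length = 1, mean = 8/1 ≈ 8.000
  cycle 1 → 1: weight = 9, length = 1, mean = 9/1 ≈ 9.000
  cycle 2 → 2: weight = 1, length = 1, mean = 1/1 ≈ 1.000
  cycle 0 → 1 → 0: weight = 5, length = 2, mean = 5/2 ≈ 2.500
  cycle 0 → 2 → 0: weight = 18, length = 2, mean = 18/2 ≈ 9.000
  cycle 1 → 0 → 1: weight = 5, length = 2, mean = 5/2 ≈ 2.500
Minimum mean = 1.000, attained e.g. along the cycle 2 → 2 with weight 1 and length 1. So λ(A) = 1/1 = 1.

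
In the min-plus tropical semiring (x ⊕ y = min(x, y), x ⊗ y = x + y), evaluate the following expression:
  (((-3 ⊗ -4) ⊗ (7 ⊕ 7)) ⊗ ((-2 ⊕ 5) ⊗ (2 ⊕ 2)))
(((-3 ⊗ -4) ⊗ (7 ⊕ 7)) ⊗ ((-2 ⊕ 5) ⊗ (2 ⊕ 2))) = 0

Expand innermost to outermost. Recall ⊕ takes the minimum of its arguments and ⊗ takes their sum. Working out the expression (((-3 ⊗ -4) ⊗ (7 ⊕ 7)) ⊗ ((-2 ⊕ 5) ⊗ (2 ⊕ 2))) gives 0.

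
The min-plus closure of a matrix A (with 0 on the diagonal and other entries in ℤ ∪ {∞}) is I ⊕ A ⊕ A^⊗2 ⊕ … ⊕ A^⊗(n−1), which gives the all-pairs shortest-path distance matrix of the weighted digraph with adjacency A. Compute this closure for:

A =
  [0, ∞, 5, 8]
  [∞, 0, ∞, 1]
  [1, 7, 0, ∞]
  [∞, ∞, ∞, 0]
Closure =
  [0, 12, 5, 8]
  [∞, 0, ∞, 1]
  [1, 7, 0, 8]
  [∞, ∞, ∞, 0]

This is the Floyd-Warshall all-pairs shortest-path computation. For each intermediate vertex k = 0, 1, …, 3, update dist[i][j] ← min(dist[i][j], dist[i][k] + dist[k][j]). The final matrix gives, for each (i, j), the minimum total weight of any directed path from i to j (possibly empty when i = j).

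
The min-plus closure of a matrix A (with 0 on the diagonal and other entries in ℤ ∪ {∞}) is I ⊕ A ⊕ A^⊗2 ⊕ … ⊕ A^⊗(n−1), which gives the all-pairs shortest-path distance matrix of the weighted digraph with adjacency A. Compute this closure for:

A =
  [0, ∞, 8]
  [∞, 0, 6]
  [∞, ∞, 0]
Closure =
  [0, ∞, 8]
  [∞, 0, 6]
  [∞, ∞, 0]

This is the Floyd-Warshall all-pairs shortest-path computation. For each intermediate vertex k = 0, 1, …, 2, update dist[i][j] ← min(dist[i][j], dist[i][k] + dist[k][j]). The final matrix gives, for each (i, j), the minimum total weight of any directed path from i to j (possibly empty when i = j).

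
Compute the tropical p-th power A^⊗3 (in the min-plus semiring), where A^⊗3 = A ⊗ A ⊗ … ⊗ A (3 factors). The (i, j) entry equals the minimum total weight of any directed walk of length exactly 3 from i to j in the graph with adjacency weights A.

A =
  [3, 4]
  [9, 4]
A^⊗3 =
  [9, 10]
  [15, 12]

Each entry (A^⊗3)_ij equals the minimum over all length-3 walks i = v_0 → v_1 → … → v_3 = j of Σ_t A[v_t][v_{t+1}]. For example, for (i, j) = (0, 1) we minimise over 4 possible intermediate vertex sequences; the minimum is 10, attained along the walk 0 → 0 → 0 → 1.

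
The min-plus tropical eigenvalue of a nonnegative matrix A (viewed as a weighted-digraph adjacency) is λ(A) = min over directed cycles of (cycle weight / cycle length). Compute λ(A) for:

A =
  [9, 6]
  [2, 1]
λ(A) = 1

Enumerate directed cycles and compute their means (weight / length). Sample:
  cycle 0 → 0: weight = 9, length = 1, mean = 9/1 ≈ 9.000
  cycle 1 → 1: weight = 1, length = 1, mean = 1/1 ≈ 1.000
  cycle 0 → 1 → 0: weight = 8, length = 2, mean = 8/2 ≈ 4.000
  cycle 1 → 0 → 1: weight = 8, length = 2, mean = 8/2 ≈ 4.000
Minimum mean = 1.000, attained e.g. along the cycle 1 → 1 with weight 1 and length 1. So λ(A) = 1/1 = 1.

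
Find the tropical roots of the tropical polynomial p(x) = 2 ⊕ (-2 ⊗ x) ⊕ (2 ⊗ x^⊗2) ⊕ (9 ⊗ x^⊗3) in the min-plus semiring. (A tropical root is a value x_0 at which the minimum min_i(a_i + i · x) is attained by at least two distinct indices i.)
Roots: {-7, -4, 4}

Each tropical root is a break point of the lower envelope of the lines y = a_i + i · x (there are 4 lines, with slopes 0, 1, ..., 3). Only the lines that attain the minimum somewhere contribute to roots; other lines are dominated. Here the surviving (envelope) indices are i = 3, i = 2, i = 1, i = 0.
Intersections between consecutive envelope lines give the roots: for adjacent envelope indices i < j the intersection is x = (a_i − a_j) / (j − i). Reading off the sorted break points: {-7, -4, 4}.
Verification: at each break x_0, at least two indices attain the minimum of min_i(a_i + i · x_0).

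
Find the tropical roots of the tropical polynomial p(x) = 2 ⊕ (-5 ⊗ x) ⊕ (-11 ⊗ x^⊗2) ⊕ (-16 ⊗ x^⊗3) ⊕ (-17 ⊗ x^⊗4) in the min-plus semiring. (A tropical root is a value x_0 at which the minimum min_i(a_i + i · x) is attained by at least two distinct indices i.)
Roots: {1, 5, 6, 7}

Each tropical root is a break point of the lower envelope of the lines y = a_i + i · x (there are 5 lines, with slopes 0, 1, ..., 4). Only the lines that attain the minimum somewhere contribute to roots; other lines are dominated. Here the surviving (envelope) indices are i = 4, i = 3, i = 2, i = 1, i = 0.
Intersections between consecutive envelope lines give the roots: for adjacent envelope indices i < j the intersection is x = (a_i − a_j) / (j − i). Reading off the sorted break points: {1, 5, 6, 7}.
Verification: at each break x_0, at least two indices attain the minimum of min_i(a_i + i · x_0).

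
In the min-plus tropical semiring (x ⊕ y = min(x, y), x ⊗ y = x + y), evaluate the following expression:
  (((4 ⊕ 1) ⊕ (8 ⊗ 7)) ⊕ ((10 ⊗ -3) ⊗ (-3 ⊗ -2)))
(((4 ⊕ 1) ⊕ (8 ⊗ 7)) ⊕ ((10 ⊗ -3) ⊗ (-3 ⊗ -2))) = 1

Expand innermost to outermost. Recall ⊕ takes the minimum of its arguments and ⊗ takes their sum. Working out the expression (((4 ⊕ 1) ⊕ (8 ⊗ 7)) ⊕ ((10 ⊗ -3) ⊗ (-3 ⊗ -2))) gives 1.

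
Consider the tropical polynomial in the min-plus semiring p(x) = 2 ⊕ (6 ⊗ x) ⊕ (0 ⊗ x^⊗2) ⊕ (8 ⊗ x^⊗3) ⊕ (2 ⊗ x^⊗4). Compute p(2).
p(2) = 2

A tropical monomial a ⊗ x^⊗i evaluates to a + i · x. Evaluating each term at x = 2:
  Term 0 contributes 2 + 0 · 2 = 2
  Term 1 contributes 6 + 1 · 2 = 8
  Term 2 contributes 0 + 2 · 2 = 4
  Term 3 contributes 8 + 3 · 2 = 14
  Term 4 contributes 2 + 4 · 2 = 10
p(2) = ⊕ of these = min[2, 8, 4, 14, 10] = 2.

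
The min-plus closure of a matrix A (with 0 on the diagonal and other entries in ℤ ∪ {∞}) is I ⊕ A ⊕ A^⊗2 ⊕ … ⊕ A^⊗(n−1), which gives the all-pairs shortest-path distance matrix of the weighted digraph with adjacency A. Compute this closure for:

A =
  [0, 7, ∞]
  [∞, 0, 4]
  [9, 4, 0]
Closure =
  [0, 7, 11]
  [13, 0, 4]
  [9, 4, 0]

This is the Floyd-Warshall all-pairs shortest-path computation. For each intermediate vertex k = 0, 1, …, 2, update dist[i][j] ← min(dist[i][j], dist[i][k] + dist[k][j]). The final matrix gives, for each (i, j), the minimum total weight of any directed path from i to j (possibly empty when i = j).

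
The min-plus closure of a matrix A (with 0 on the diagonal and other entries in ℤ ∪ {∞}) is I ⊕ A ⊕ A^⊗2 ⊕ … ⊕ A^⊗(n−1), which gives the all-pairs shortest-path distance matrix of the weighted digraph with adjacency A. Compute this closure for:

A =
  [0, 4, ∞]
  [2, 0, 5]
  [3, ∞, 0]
Closure =
  [0, 4, 9]
  [2, 0, 5]
  [3, 7, 0]

This is the Floyd-Warshall all-pairs shortest-path computation. For each intermediate vertex k = 0, 1, …, 2, update dist[i][j] ← min(dist[i][j], dist[i][k] + dist[k][j]). The final matrix gives, for each (i, j), the minimum total weight of any directed path from i to j (possibly empty when i = j).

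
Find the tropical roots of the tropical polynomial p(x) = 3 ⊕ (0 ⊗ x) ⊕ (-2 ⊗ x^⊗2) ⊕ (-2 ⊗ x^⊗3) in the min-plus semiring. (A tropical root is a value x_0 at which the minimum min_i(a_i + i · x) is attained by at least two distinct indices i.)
Roots: {0, 2, 3}

Each tropical root is a break point of the lower envelope of the lines y = a_i + i · x (there are 4 lines, with slopes 0, 1, ..., 3). Only the lines that attain the minimum somewhere contribute to roots; other lines are dominated. Here the surviving (envelope) indices are i = 3, i = 2, i = 1, i = 0.
Intersections between consecutive envelope lines give the roots: for adjacent envelope indices i < j the intersection is x = (a_i − a_j) / (j − i). Reading off the sorted break points: {0, 2, 3}.
Verification: at each break x_0, at least two indices attain the minimum of min_i(a_i + i · x_0).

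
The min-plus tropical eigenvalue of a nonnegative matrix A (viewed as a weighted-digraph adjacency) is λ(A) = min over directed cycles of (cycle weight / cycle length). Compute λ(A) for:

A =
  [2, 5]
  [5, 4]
λ(A) = 2

Enumerate directed cycles and compute their means (weight / length). Sample:
  cycle 0 → 0: weight = 2, length = 1, mean = 2/1 ≈ 2.000
  cycle 1 → 1: weight = 4, length = 1, mean = 4/1 ≈ 4.000
  cycle 0 → 1 → 0: weight = 10, length = 2, mean = 10/2 ≈ 5.000
  cycle 1 → 0 → 1: weight = 10, length = 2, mean = 10/2 ≈ 5.000
Minimum mean = 2.000, attained e.g. along the cycle 0 → 0 with weight 2 and length 1. So λ(A) = 2/1 = 2.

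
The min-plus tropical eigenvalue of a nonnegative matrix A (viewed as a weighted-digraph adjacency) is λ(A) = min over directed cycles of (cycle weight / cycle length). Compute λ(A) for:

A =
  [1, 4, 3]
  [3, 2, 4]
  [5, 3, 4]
λ(A) = 1

Enumerate directed cycles and compute their means (weight / length). Sample:
  cycle 0 → 0: weight = 1, length = 1, mean = 1/1 ≈ 1.000
  cycle 1 → 1: weight = 2, length = 1, mean = 2/1 ≈ 2.000
  cycle 2 → 2: weight = 4, length = 1, mean = 4/1 ≈ 4.000
  cycle 0 → 1 → 0: weight = 7, length = 2, mean = 7/2 ≈ 3.500
  cycle 0 → 2 → 0: weight = 8, length = 2, mean = 8/2 ≈ 4.000
  cycle 1 → 0 → 1: weight = 7, length = 2, mean = 7/2 ≈ 3.500
Minimum mean = 1.000, attained e.g. along the cycle 0 → 0 with weight 1 and length 1. So λ(A) = 1/1 = 1.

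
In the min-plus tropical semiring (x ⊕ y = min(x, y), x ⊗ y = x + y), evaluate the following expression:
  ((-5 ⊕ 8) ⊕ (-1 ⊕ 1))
((-5 ⊕ 8) ⊕ (-1 ⊕ 1)) = -5

Expand innermost to outermost. Recall ⊕ takes the minimum of its arguments and ⊗ takes their sum. Working out the expression ((-5 ⊕ 8) ⊕ (-1 ⊕ 1)) gives -5.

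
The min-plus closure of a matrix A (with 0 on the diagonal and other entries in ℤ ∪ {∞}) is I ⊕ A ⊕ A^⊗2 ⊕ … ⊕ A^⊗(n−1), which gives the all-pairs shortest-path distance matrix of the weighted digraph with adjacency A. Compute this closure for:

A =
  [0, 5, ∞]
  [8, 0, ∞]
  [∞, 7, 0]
Closure =
  [0, 5, ∞]
  [8, 0, ∞]
  [15, 7, 0]

This is the Floyd-Warshall all-pairs shortest-path computation. For each intermediate vertex k = 0, 1, …, 2, update dist[i][j] ← min(dist[i][j], dist[i][k] + dist[k][j]). The final matrix gives, for each (i, j), the minimum total weight of any directed path from i to j (possibly empty when i = j).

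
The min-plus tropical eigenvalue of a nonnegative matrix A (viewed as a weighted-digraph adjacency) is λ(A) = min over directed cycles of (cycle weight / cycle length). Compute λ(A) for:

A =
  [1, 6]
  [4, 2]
λ(A) = 1

Enumerate directed cycles and compute their means (weight / length). Sample:
  cycle 0 → 0: weight = 1, length = 1, mean = 1/1 ≈ 1.000
  cycle 1 → 1: weight = 2, length = 1, mean = 2/1 ≈ 2.000
  cycle 0 → 1 → 0: weight = 10, length = 2, mean = 10/2 ≈ 5.000
  cycle 1 → 0 → 1: weight = 10, length = 2, mean = 10/2 ≈ 5.000
Minimum mean = 1.000, attained e.g. along the cycle 0 → 0 with weight 1 and length 1. So λ(A) = 1/1 = 1.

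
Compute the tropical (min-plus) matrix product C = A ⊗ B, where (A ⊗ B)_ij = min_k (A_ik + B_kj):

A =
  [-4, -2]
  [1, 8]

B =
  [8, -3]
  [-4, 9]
A ⊗ B =
  [-6, -7]
  [4, -2]

Apply the min-plus product entry-by-entry:
  C[0][0] = min over k of (A[0][0] + B[0][0] = -4 + 8 = 4, A[0][1] + B[1][0] = -2 + -4 = -6) = -6 (attained at k = 1)
  C[0][1] = min over k of (A[0][0] + B[0][1] = -4 + -3 = -7, A[0][1] + B[1][1] = -2 + 9 = 7) = -7 (attained at k = 0)
  C[1][0] = min over k of (A[1][0] + B[0][0] = 1 + 8 = 9, A[1][1] + B[1][0] = 8 + -4 = 4) = 4 (attained at k = 1)
  C[1][1] = min over k of (A[1][0] + B[0][1] = 1 + -3 = -2, A[1][1] + B[1][1] = 8 + 9 = 17) = -2 (attained at k = 0)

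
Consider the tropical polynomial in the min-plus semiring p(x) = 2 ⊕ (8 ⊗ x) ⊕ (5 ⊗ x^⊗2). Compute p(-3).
p(-3) = -1

A tropical monomial a ⊗ x^⊗i evaluates to a + i · x. Evaluating each term at x = -3:
  Term 0 contributes 2 + 0 · -3 = 2
  Term 1 contributes 8 + 1 · -3 = 5
  Term 2 contributes 5 + 2 · -3 = -1
p(-3) = ⊕ of these = min[2, 5, -1] = -1.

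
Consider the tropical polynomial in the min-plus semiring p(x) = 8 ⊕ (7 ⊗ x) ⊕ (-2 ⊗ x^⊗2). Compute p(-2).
p(-2) = -6

A tropical monomial a ⊗ x^⊗i evaluates to a + i · x. Evaluating each term at x = -2:
  Term 0 contributes 8 + 0 · -2 = 8
  Term 1 contributes 7 + 1 · -2 = 5
  Term 2 contributes -2 + 2 · -2 = -6
p(-2) = ⊕ of these = min[8, 5, -6] = -6.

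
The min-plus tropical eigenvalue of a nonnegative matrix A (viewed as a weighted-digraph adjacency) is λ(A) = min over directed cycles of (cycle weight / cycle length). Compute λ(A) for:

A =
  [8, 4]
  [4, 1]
λ(A) = 1

Enumerate directed cycles and compute their means (weight / length). Sample:
  cycle 0 → 0: weight = 8, length = 1, mean = 8/1 ≈ 8.000
  cycle 1 → 1: weight = 1, length = 1, mean = 1/1 ≈ 1.000
  cycle 0 → 1 → 0: weight = 8, length = 2, mean = 8/2 ≈ 4.000
  cycle 1 → 0 → 1: weight = 8, length = 2, mean = 8/2 ≈ 4.000
Minimum mean = 1.000, attained e.g. along the cycle 1 → 1 with weight 1 and length 1. So λ(A) = 1/1 = 1.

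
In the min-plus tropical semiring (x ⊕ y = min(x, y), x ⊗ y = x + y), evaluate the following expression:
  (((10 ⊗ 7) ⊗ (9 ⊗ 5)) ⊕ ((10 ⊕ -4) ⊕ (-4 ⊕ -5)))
(((10 ⊗ 7) ⊗ (9 ⊗ 5)) ⊕ ((10 ⊕ -4) ⊕ (-4 ⊕ -5))) = -5

Expand innermost to outermost. Recall ⊕ takes the minimum of its arguments and ⊗ takes their sum. Working out the expression (((10 ⊗ 7) ⊗ (9 ⊗ 5)) ⊕ ((10 ⊕ -4) ⊕ (-4 ⊕ -5))) gives -5.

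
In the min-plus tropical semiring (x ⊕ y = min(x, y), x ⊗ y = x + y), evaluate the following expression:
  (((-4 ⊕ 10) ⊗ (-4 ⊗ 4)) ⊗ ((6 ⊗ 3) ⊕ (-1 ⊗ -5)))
(((-4 ⊕ 10) ⊗ (-4 ⊗ 4)) ⊗ ((6 ⊗ 3) ⊕ (-1 ⊗ -5))) = -10

Expand innermost to outermost. Recall ⊕ takes the minimum of its arguments and ⊗ takes their sum. Working out the expression (((-4 ⊕ 10) ⊗ (-4 ⊗ 4)) ⊗ ((6 ⊗ 3) ⊕ (-1 ⊗ -5))) gives -10.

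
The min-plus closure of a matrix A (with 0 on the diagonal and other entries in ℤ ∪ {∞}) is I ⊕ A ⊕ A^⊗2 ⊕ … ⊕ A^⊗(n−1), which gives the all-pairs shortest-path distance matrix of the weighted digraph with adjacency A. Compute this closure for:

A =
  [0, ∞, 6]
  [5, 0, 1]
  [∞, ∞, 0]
Closure =
  [0, ∞, 6]
  [5, 0, 1]
  [∞, ∞, 0]

This is the Floyd-Warshall all-pairs shortest-path computation. For each intermediate vertex k = 0, 1, …, 2, update dist[i][j] ← min(dist[i][j], dist[i][k] + dist[k][j]). The final matrix gives, for each (i, j), the minimum total weight of any directed path from i to j (possibly empty when i = j).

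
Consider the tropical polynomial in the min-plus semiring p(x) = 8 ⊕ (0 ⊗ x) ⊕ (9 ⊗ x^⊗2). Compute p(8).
p(8) = 8

A tropical monomial a ⊗ x^⊗i evaluates to a + i · x. Evaluating each term at x = 8:
  Term 0 contributes 8 + 0 · 8 = 8
  Term 1 contributes 0 + 1 · 8 = 8
  Term 2 contributes 9 + 2 · 8 = 25
p(8) = ⊕ of these = min[8, 8, 25] = 8.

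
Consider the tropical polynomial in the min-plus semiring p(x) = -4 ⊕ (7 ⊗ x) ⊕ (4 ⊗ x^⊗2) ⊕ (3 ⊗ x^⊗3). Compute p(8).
p(8) = -4

A tropical monomial a ⊗ x^⊗i evaluates to a + i · x. Evaluating each term at x = 8:
  Term 0 contributes -4 + 0 · 8 = -4
  Term 1 contributes 7 + 1 · 8 = 15
  Term 2 contributes 4 + 2 · 8 = 20
  Term 3 contributes 3 + 3 · 8 = 27
p(8) = ⊕ of these = min[-4, 15, 20, 27] = -4.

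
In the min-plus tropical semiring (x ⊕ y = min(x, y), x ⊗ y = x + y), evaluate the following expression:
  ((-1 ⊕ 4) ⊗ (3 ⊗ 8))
((-1 ⊕ 4) ⊗ (3 ⊗ 8)) = 10

Expand innermost to outermost. Recall ⊕ takes the minimum of its arguments and ⊗ takes their sum. Working out the expression ((-1 ⊕ 4) ⊗ (3 ⊗ 8)) gives 10.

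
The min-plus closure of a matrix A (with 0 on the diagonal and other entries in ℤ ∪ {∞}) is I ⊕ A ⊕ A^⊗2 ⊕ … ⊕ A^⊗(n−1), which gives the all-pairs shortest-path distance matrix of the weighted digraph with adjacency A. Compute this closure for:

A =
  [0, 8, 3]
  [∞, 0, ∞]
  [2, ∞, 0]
Closure =
  [0, 8, 3]
  [∞, 0, ∞]
  [2, 10, 0]

This is the Floyd-Warshall all-pairs shortest-path computation. For each intermediate vertex k = 0, 1, …, 2, update dist[i][j] ← min(dist[i][j], dist[i][k] + dist[k][j]). The final matrix gives, for each (i, j), the minimum total weight of any directed path from i to j (possibly empty when i = j).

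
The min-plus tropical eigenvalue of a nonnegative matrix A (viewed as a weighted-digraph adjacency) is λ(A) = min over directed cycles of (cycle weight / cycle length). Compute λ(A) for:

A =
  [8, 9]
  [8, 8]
λ(A) = 8

Enumerate directed cycles and compute their means (weight / length). Sample:
  cycle 0 → 0: weight = 8, length = 1, mean = 8/1 ≈ 8.000
  cycle 1 → 1: weight = 8, length = 1, mean = 8/1 ≈ 8.000
  cycle 0 → 1 → 0: weight = 17, length = 2, mean = 17/2 ≈ 8.500
  cycle 1 → 0 → 1: weight = 17, length = 2, mean = 17/2 ≈ 8.500
Minimum mean = 8.000, attained e.g. along the cycle 0 → 0 with weight 8 and length 1. So λ(A) = 8/1 = 8.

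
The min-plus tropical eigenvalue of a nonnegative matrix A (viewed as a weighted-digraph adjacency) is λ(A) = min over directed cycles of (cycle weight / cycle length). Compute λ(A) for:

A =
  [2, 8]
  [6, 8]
λ(A) = 2

Enumerate directed cycles and compute their means (weight / length). Sample:
  cycle 0 → 0: weight = 2, length = 1, mean = 2/1 ≈ 2.000
  cycle 1 → 1: weight = 8, length = 1, mean = 8/1 ≈ 8.000
  cycle 0 → 1 → 0: weight = 14, length = 2, mean = 14/2 ≈ 7.000
  cycle 1 → 0 → 1: weight = 14, length = 2, mean = 14/2 ≈ 7.000
Minimum mean = 2.000, attained e.g. along the cycle 0 → 0 with weight 2 and length 1. So λ(A) = 2/1 = 2.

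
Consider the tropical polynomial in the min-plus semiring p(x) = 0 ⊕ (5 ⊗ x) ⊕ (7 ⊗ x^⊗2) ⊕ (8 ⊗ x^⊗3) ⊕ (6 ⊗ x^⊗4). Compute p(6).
p(6) = 0

A tropical monomial a ⊗ x^⊗i evaluates to a + i · x. Evaluating each term at x = 6:
  Term 0 contributes 0 + 0 · 6 = 0
  Term 1 contributes 5 + 1 · 6 = 11
  Term 2 contributes 7 + 2 · 6 = 19
  Term 3 contributes 8 + 3 · 6 = 26
  Term 4 contributes 6 + 4 · 6 = 30
p(6) = ⊕ of these = min[0, 11, 19, 26, 30] = 0.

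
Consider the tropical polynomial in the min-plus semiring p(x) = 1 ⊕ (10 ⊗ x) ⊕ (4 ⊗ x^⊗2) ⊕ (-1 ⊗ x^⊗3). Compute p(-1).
p(-1) = -4

A tropical monomial a ⊗ x^⊗i evaluates to a + i · x. Evaluating each term at x = -1:
  Term 0 contributes 1 + 0 · -1 = 1
  Term 1 contributes 10 + 1 · -1 = 9
  Term 2 contributes 4 + 2 · -1 = 2
  Term 3 contributes -1 + 3 · -1 = -4
p(-1) = ⊕ of these = min[1, 9, 2, -4] = -4.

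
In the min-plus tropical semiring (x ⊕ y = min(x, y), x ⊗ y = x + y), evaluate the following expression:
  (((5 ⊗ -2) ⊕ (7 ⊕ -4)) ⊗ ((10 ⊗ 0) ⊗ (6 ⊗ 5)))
(((5 ⊗ -2) ⊕ (7 ⊕ -4)) ⊗ ((10 ⊗ 0) ⊗ (6 ⊗ 5))) = 17

Expand innermost to outermost. Recall ⊕ takes the minimum of its arguments and ⊗ takes their sum. Working out the expression (((5 ⊗ -2) ⊕ (7 ⊕ -4)) ⊗ ((10 ⊗ 0) ⊗ (6 ⊗ 5))) gives 17.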